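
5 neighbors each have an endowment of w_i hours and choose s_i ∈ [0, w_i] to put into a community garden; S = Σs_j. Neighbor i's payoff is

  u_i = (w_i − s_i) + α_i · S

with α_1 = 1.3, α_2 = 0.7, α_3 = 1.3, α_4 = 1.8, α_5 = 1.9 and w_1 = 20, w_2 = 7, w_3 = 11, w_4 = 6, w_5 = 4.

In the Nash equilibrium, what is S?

41

∂u_i/∂s_i = α_i − 1, so neighbor i contributes w_i if α_i > 1, else 0.
α_i > 1 for i ∈ {1, 3, 4, 5}; NE contributions (20, 0, 11, 6, 4), S = 41.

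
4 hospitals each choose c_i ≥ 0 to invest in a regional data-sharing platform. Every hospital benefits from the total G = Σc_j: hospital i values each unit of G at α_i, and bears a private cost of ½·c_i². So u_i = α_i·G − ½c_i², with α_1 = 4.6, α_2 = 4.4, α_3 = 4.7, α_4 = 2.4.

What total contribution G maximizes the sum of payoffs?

Planner FOC: ∂(Σu_j)/∂c_i = (Σα_j) − c_i = 0, so c_i^SO = Σα_j = 16.1 for every i; G^SO = 64.4.

64.4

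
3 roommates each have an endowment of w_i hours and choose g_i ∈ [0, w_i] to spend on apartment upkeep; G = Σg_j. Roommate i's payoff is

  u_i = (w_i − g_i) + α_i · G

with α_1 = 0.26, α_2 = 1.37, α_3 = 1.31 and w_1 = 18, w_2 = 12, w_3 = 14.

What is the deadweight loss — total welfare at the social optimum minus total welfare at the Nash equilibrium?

∂u_i/∂g_i = α_i − 1, so roommate i contributes w_i if α_i > 1, else 0.
α_i > 1 for i ∈ {2, 3}; NE contributions (0, 12, 14), G = 26.
W^NE = Σw_i − G^NE + (Σα_i)·G^NE = 44 + 1.94·26 = 94.44.
Planner: ∂(Σu_j)/∂g_i = Σα_j − 1 = 1.94 > 0, so everyone contributes w_i; G^SO = 44, W^SO = 44 + 1.94·44 = 129.36.
Deadweight loss = 34.92.

34.92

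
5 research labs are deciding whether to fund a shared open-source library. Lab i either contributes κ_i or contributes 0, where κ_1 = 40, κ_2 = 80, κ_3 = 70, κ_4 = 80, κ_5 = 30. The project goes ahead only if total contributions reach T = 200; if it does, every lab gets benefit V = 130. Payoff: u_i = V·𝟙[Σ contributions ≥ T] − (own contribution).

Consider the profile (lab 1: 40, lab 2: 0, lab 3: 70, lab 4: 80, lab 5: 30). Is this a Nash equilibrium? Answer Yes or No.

Yes

Total = 220 ≥ 200: provided.
Lab 1 (pledges 40, payoff 90): dropping to 0 → total 180, payoff 0. No gain.
Lab 2 (pledges 0, payoff 130): pledging 80 → total 300, payoff 50. No gain.
Lab 3 (pledges 70, payoff 60): dropping to 0 → total 150, payoff 0. No gain.
Lab 4 (pledges 80, payoff 50): dropping to 0 → total 140, payoff 0. No gain.
Lab 5 (pledges 30, payoff 100): dropping to 0 → total 190, payoff 0. No gain.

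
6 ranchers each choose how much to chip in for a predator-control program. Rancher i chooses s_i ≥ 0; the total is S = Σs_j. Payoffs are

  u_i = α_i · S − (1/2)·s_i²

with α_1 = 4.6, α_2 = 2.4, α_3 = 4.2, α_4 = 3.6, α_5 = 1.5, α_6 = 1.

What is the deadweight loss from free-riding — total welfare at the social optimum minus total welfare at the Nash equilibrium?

628.965

Rancher i's FOC: ∂u_i/∂s_i = α_i − s_i = 0, so s_i* = α_i.
NE contributions = (4.6, 2.4, 4.2, 3.6, 1.5, 1); S = 17.3.
W^NE = (Σα)·S − ½Σα_i² = 17.3² − ½·60.77 = 268.905.
Planner sets s_i = Σα_j = 17.3 for every i, so S^SO = 6·17.3 = 103.8.
W^SO = (Σα)·S^SO − ½·6·(Σα)² = (6/2)·17.3² = 897.87.
Deadweight loss = W^SO − W^NE = 628.965.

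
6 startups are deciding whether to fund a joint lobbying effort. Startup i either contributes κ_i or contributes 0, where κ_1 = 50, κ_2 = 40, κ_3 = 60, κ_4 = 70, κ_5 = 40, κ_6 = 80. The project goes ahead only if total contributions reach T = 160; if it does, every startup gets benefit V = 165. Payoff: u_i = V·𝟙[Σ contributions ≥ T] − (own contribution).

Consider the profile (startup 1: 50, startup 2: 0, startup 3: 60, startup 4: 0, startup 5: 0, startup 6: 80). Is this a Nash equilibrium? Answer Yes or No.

Total = 190 ≥ 160: provided.
Startup 1 (pledges 50, payoff 115): dropping to 0 → total 140, payoff 0. No gain.
Startup 2 (pledges 0, payoff 165): pledging 40 → total 230, payoff 125. No gain.
Startup 3 (pledges 60, payoff 105): dropping to 0 → total 130, payoff 0. No gain.
Startup 4 (pledges 0, payoff 165): pledging 70 → total 260, payoff 95. No gain.
Startup 5 (pledges 0, payoff 165): pledging 40 → total 230, payoff 125. No gain.
Startup 6 (pledges 80, payoff 85): dropping to 0 → total 110, payoff 0. No gain.

Yes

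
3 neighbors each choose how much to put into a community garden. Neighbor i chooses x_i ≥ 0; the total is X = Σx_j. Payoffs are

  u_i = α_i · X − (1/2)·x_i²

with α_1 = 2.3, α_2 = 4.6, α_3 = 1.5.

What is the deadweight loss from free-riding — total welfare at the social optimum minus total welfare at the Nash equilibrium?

49.63

Neighbor i's FOC: ∂u_i/∂x_i = α_i − x_i = 0, so x_i* = α_i.
NE contributions = (2.3, 4.6, 1.5); X = 8.4.
W^NE = (Σα)·X − ½Σα_i² = 8.4² − ½·28.7 = 56.21.
Planner sets x_i = Σα_j = 8.4 for every i, so X^SO = 3·8.4 = 25.2.
W^SO = (Σα)·X^SO − ½·3·(Σα)² = (3/2)·8.4² = 105.84.
Deadweight loss = W^SO − W^NE = 49.63.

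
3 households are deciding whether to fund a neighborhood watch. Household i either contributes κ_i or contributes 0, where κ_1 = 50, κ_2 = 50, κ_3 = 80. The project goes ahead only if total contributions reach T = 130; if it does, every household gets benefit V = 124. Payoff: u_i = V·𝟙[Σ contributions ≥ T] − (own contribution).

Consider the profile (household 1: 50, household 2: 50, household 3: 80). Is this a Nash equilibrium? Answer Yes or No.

No

Total = 180 ≥ 130: provided.
Household 1 (pledges 50, payoff 74): dropping to 0 → total 130, payoff 124. Profitable deviation.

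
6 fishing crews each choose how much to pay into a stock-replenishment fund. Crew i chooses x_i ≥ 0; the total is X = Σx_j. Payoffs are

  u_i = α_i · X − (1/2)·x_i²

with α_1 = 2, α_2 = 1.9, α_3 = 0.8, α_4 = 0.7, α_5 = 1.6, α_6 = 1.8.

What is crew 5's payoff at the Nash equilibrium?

12.8

Crew i's FOC: ∂u_i/∂x_i = α_i − x_i = 0, so x_i* = α_i.
NE contributions = (2, 1.9, 0.8, 0.7, 1.6, 1.8); X = 8.8.
u_5 = α_5·X − ½·(x_5)² = 1.6·8.8 − ½·1.6² = 12.8.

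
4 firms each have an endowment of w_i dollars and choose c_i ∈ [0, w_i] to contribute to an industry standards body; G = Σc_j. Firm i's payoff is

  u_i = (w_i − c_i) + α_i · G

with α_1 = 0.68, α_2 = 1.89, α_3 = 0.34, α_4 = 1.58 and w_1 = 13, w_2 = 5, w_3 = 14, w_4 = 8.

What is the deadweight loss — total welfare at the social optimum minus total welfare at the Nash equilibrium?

94.23

∂u_i/∂c_i = α_i − 1, so firm i contributes w_i if α_i > 1, else 0.
α_i > 1 for i ∈ {2, 4}; NE contributions (0, 5, 0, 8), G = 13.
W^NE = Σw_i − G^NE + (Σα_i)·G^NE = 40 + 3.49·13 = 85.37.
Planner: ∂(Σu_j)/∂c_i = Σα_j − 1 = 3.49 > 0, so everyone contributes w_i; G^SO = 40, W^SO = 40 + 3.49·40 = 179.6.
Deadweight loss = 94.23.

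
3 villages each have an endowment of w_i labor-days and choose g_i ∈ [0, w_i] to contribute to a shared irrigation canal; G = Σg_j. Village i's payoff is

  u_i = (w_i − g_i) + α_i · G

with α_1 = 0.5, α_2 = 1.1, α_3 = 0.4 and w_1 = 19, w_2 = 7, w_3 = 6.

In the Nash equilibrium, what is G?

∂u_i/∂g_i = α_i − 1, so village i contributes w_i if α_i > 1, else 0.
α_i > 1 for i ∈ {2}; NE contributions (0, 7, 0), G = 7.

7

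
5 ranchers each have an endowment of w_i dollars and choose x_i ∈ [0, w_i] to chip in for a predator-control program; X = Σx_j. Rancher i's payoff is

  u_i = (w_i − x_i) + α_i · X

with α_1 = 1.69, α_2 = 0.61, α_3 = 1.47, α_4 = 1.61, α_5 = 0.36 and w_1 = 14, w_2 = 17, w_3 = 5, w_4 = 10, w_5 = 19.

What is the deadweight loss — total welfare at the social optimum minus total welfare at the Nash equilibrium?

170.64

∂u_i/∂x_i = α_i − 1, so rancher i contributes w_i if α_i > 1, else 0.
α_i > 1 for i ∈ {1, 3, 4}; NE contributions (14, 0, 5, 10, 0), X = 29.
W^NE = Σw_i − X^NE + (Σα_i)·X^NE = 65 + 4.74·29 = 202.46.
Planner: ∂(Σu_j)/∂x_i = Σα_j − 1 = 4.74 > 0, so everyone contributes w_i; X^SO = 65, W^SO = 65 + 4.74·65 = 373.1.
Deadweight loss = 170.64.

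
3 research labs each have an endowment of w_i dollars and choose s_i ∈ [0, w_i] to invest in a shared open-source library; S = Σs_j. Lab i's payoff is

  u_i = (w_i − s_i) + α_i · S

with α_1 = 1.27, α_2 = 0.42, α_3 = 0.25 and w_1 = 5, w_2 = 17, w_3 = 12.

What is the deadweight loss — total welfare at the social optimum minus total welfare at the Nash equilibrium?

∂u_i/∂s_i = α_i − 1, so lab i contributes w_i if α_i > 1, else 0.
α_i > 1 for i ∈ {1}; NE contributions (5, 0, 0), S = 5.
W^NE = Σw_i − S^NE + (Σα_i)·S^NE = 34 + 0.94·5 = 38.7.
Planner: ∂(Σu_j)/∂s_i = Σα_j − 1 = 0.94 > 0, so everyone contributes w_i; S^SO = 34, W^SO = 34 + 0.94·34 = 65.96.
Deadweight loss = 27.26.

27.26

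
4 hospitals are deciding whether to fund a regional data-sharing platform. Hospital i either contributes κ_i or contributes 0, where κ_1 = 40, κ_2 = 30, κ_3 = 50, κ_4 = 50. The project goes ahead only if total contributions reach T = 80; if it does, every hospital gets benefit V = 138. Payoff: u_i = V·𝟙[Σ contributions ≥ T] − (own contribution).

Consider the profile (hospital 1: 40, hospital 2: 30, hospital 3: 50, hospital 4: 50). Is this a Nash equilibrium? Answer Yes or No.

Total = 170 ≥ 80: provided.
Hospital 1 (pledges 40, payoff 98): dropping to 0 → total 130, payoff 138. Profitable deviation.

No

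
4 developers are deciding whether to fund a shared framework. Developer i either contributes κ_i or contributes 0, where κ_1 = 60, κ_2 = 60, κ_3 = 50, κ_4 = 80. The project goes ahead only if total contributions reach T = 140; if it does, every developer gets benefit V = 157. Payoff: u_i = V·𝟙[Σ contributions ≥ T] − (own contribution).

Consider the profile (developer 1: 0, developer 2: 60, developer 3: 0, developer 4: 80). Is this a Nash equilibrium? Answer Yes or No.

Yes

Total = 140 ≥ 140: provided.
Developer 1 (pledges 0, payoff 157): pledging 60 → total 200, payoff 97. No gain.
Developer 2 (pledges 60, payoff 97): dropping to 0 → total 80, payoff 0. No gain.
Developer 3 (pledges 0, payoff 157): pledging 50 → total 190, payoff 107. No gain.
Developer 4 (pledges 80, payoff 77): dropping to 0 → total 60, payoff 0. No gain.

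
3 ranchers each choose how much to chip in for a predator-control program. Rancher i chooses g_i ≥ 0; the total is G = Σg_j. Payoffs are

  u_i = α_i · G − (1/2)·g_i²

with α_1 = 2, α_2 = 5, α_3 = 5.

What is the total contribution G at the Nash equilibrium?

Rancher i's FOC: ∂u_i/∂g_i = α_i − g_i = 0, so g_i* = α_i.
NE contributions = (2, 5, 5); G = 12.

12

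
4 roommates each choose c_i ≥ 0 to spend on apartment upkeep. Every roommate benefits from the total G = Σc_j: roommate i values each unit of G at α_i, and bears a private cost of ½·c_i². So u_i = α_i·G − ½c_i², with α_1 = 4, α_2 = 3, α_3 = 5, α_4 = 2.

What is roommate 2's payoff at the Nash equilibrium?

37.5

Roommate i's FOC: ∂u_i/∂c_i = α_i − c_i = 0, so c_i* = α_i.
NE contributions = (4, 3, 5, 2); G = 14.
u_2 = α_2·G − ½·(c_2)² = 3·14 − ½·3² = 37.5.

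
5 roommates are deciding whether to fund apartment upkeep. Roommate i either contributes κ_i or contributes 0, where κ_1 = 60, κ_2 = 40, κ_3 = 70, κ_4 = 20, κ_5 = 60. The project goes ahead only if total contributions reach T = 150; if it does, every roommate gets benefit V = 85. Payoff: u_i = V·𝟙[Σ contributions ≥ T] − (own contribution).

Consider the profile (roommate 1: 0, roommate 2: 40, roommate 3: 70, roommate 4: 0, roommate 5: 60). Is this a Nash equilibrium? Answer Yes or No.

Yes

Total = 170 ≥ 150: provided.
Roommate 1 (pledges 0, payoff 85): pledging 60 → total 230, payoff 25. No gain.
Roommate 2 (pledges 40, payoff 45): dropping to 0 → total 130, payoff 0. No gain.
Roommate 3 (pledges 70, payoff 15): dropping to 0 → total 100, payoff 0. No gain.
Roommate 4 (pledges 0, payoff 85): pledging 20 → total 190, payoff 65. No gain.
Roommate 5 (pledges 60, payoff 25): dropping to 0 → total 110, payoff 0. No gain.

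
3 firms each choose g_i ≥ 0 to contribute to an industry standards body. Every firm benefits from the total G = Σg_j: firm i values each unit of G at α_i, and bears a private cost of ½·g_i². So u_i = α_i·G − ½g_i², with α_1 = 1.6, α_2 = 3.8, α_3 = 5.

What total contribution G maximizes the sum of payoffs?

31.2

Planner FOC: ∂(Σu_j)/∂g_i = (Σα_j) − g_i = 0, so g_i^SO = Σα_j = 10.4 for every i; G^SO = 31.2.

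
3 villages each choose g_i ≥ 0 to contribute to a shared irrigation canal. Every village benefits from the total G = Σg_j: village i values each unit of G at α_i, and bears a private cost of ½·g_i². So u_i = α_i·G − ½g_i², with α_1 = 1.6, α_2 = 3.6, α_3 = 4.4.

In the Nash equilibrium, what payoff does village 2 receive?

Village i's FOC: ∂u_i/∂g_i = α_i − g_i = 0, so g_i* = α_i.
NE contributions = (1.6, 3.6, 4.4); G = 9.6.
u_2 = α_2·G − ½·(g_2)² = 3.6·9.6 − ½·3.6² = 28.08.

28.08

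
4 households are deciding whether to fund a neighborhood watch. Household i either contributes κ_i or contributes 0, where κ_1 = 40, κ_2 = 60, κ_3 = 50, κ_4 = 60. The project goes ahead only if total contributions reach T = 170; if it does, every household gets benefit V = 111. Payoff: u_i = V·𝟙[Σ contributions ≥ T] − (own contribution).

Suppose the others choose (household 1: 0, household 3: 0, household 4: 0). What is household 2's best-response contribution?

Others' total = 0. Even contributing 60 gives 60 < 170: no benefit either way.
Best response: 0.

0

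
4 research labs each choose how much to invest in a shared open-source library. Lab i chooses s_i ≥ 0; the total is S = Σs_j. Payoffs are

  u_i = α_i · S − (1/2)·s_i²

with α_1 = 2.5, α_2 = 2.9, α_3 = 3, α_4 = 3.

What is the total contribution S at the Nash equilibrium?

11.4

Lab i's FOC: ∂u_i/∂s_i = α_i − s_i = 0, so s_i* = α_i.
NE contributions = (2.5, 2.9, 3, 3); S = 11.4.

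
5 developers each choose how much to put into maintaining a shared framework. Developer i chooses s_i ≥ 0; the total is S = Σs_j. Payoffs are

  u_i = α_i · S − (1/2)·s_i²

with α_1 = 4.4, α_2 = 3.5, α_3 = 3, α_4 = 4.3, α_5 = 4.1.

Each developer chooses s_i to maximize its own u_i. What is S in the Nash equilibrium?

19.3

Developer i's FOC: ∂u_i/∂s_i = α_i − s_i = 0, so s_i* = α_i.
NE contributions = (4.4, 3.5, 3, 4.3, 4.1); S = 19.3.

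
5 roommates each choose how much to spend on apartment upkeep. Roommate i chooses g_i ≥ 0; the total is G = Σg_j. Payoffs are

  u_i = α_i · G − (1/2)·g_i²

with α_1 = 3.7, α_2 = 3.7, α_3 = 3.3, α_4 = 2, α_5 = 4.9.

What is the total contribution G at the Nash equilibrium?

Roommate i's FOC: ∂u_i/∂g_i = α_i − g_i = 0, so g_i* = α_i.
NE contributions = (3.7, 3.7, 3.3, 2, 4.9); G = 17.6.

17.6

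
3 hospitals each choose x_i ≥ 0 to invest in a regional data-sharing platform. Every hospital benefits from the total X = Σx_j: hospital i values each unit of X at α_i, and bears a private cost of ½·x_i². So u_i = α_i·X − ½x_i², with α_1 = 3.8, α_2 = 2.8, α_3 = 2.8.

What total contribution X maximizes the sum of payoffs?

Planner FOC: ∂(Σu_j)/∂x_i = (Σα_j) − x_i = 0, so x_i^SO = Σα_j = 9.4 for every i; X^SO = 28.2.

28.2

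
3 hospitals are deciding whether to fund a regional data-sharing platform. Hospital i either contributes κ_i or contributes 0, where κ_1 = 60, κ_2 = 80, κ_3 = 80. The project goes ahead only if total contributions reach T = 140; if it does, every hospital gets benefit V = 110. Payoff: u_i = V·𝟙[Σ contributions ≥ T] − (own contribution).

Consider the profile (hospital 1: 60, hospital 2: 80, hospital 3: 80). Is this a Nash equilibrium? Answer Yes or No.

Total = 220 ≥ 140: provided.
Hospital 1 (pledges 60, payoff 50): dropping to 0 → total 160, payoff 110. Profitable deviation.

No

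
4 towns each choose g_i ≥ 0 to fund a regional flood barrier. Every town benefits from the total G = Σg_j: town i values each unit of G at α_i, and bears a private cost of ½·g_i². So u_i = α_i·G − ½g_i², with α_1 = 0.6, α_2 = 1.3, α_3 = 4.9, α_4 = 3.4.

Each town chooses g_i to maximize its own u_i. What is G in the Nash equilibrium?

Town i's FOC: ∂u_i/∂g_i = α_i − g_i = 0, so g_i* = α_i.
NE contributions = (0.6, 1.3, 4.9, 3.4); G = 10.2.

10.2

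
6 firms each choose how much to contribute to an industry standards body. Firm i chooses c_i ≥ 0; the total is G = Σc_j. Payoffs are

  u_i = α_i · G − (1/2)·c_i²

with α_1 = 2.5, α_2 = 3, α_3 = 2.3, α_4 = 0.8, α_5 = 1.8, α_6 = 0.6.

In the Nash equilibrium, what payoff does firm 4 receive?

Firm i's FOC: ∂u_i/∂c_i = α_i − c_i = 0, so c_i* = α_i.
NE contributions = (2.5, 3, 2.3, 0.8, 1.8, 0.6); G = 11.
u_4 = α_4·G − ½·(c_4)² = 0.8·11 − ½·0.8² = 8.48.

8.48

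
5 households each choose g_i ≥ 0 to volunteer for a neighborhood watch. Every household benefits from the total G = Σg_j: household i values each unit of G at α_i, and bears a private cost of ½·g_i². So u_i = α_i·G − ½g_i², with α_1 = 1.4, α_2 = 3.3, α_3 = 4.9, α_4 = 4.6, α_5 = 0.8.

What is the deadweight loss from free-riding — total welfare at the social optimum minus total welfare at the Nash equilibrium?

366.83

Household i's FOC: ∂u_i/∂g_i = α_i − g_i = 0, so g_i* = α_i.
NE contributions = (1.4, 3.3, 4.9, 4.6, 0.8); G = 15.
W^NE = (Σα)·G − ½Σα_i² = 15² − ½·58.66 = 195.67.
Planner sets g_i = Σα_j = 15 for every i, so G^SO = 5·15 = 75.
W^SO = (Σα)·G^SO − ½·5·(Σα)² = (5/2)·15² = 562.5.
Deadweight loss = W^SO − W^NE = 366.83.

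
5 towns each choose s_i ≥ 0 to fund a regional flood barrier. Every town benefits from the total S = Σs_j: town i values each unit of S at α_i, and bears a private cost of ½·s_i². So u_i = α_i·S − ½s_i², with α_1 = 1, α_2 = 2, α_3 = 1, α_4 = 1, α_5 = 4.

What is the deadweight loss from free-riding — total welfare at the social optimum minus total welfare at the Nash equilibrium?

Town i's FOC: ∂u_i/∂s_i = α_i − s_i = 0, so s_i* = α_i.
NE contributions = (1, 2, 1, 1, 4); S = 9.
W^NE = (Σα)·S − ½Σα_i² = 9² − ½·23 = 69.5.
Planner sets s_i = Σα_j = 9 for every i, so S^SO = 5·9 = 45.
W^SO = (Σα)·S^SO − ½·5·(Σα)² = (5/2)·9² = 202.5.
Deadweight loss = W^SO − W^NE = 133.

133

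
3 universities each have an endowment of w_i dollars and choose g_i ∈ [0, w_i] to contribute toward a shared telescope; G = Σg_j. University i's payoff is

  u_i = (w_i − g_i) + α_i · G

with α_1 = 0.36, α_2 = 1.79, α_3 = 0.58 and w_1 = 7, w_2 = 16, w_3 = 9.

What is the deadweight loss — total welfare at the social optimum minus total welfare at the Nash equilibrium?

∂u_i/∂g_i = α_i − 1, so university i contributes w_i if α_i > 1, else 0.
α_i > 1 for i ∈ {2}; NE contributions (0, 16, 0), G = 16.
W^NE = Σw_i − G^NE + (Σα_i)·G^NE = 32 + 1.73·16 = 59.68.
Planner: ∂(Σu_j)/∂g_i = Σα_j − 1 = 1.73 > 0, so everyone contributes w_i; G^SO = 32, W^SO = 32 + 1.73·32 = 87.36.
Deadweight loss = 27.68.

27.68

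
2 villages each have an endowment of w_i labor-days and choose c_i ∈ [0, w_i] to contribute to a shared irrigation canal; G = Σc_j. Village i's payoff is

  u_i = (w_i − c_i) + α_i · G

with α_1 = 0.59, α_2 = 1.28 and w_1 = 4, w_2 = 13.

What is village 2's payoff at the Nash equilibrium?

∂u_i/∂c_i = α_i − 1, so village i contributes w_i if α_i > 1, else 0.
α_i > 1 for i ∈ {2}; NE contributions (0, 13), G = 13.
u_2 = (13 − 13) + 1.28·13 = 16.64.

16.64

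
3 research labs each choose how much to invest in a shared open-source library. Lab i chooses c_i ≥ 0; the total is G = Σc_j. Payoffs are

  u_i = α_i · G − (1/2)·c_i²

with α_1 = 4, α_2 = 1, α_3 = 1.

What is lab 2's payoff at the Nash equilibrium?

Lab i's FOC: ∂u_i/∂c_i = α_i − c_i = 0, so c_i* = α_i.
NE contributions = (4, 1, 1); G = 6.
u_2 = α_2·G − ½·(c_2)² = 1·6 − ½·1² = 5.5.

5.5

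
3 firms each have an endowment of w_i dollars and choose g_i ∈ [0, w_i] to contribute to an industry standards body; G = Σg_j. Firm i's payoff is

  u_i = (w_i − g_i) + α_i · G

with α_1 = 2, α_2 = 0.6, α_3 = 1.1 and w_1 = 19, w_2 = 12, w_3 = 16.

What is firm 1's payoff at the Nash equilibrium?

∂u_i/∂g_i = α_i − 1, so firm i contributes w_i if α_i > 1, else 0.
α_i > 1 for i ∈ {1, 3}; NE contributions (19, 0, 16), G = 35.
u_1 = (19 − 19) + 2·35 = 70.

70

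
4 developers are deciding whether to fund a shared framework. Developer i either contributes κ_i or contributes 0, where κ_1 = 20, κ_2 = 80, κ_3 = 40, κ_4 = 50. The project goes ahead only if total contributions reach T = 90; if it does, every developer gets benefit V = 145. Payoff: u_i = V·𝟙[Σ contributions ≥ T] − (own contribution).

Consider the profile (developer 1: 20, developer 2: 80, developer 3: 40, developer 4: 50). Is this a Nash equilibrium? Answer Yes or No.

No

Total = 190 ≥ 90: provided.
Developer 1 (pledges 20, payoff 125): dropping to 0 → total 170, payoff 145. Profitable deviation.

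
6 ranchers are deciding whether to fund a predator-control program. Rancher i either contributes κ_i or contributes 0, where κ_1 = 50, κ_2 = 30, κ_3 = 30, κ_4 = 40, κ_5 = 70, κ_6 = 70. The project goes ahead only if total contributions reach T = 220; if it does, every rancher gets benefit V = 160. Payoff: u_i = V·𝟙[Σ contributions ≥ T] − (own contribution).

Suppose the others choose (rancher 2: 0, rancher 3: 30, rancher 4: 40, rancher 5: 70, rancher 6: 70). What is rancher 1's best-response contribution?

Others' total = 210. Contributing 50 brings total to 260 ≥ 220: gain V − κ_1 = 110.
Best response: 50.

50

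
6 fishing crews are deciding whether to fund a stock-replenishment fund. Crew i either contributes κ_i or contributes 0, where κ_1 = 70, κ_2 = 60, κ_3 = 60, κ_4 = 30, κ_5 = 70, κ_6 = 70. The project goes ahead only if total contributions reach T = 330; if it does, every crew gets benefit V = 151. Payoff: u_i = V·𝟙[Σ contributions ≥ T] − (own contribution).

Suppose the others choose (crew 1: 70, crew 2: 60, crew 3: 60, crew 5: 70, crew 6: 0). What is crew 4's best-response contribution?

Others' total = 260. Even contributing 30 gives 290 < 330: no benefit either way.
Best response: 0.

0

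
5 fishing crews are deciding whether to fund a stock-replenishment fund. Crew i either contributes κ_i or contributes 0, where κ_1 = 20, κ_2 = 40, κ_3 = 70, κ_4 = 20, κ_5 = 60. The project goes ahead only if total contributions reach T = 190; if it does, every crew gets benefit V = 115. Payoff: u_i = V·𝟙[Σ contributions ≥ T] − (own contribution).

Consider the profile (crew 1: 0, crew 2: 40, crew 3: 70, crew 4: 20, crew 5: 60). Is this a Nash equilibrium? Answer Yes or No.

Yes

Total = 190 ≥ 190: provided.
Crew 1 (pledges 0, payoff 115): pledging 20 → total 210, payoff 95. No gain.
Crew 2 (pledges 40, payoff 75): dropping to 0 → total 150, payoff 0. No gain.
Crew 3 (pledges 70, payoff 45): dropping to 0 → total 120, payoff 0. No gain.
Crew 4 (pledges 20, payoff 95): dropping to 0 → total 170, payoff 0. No gain.
Crew 5 (pledges 60, payoff 55): dropping to 0 → total 130, payoff 0. No gain.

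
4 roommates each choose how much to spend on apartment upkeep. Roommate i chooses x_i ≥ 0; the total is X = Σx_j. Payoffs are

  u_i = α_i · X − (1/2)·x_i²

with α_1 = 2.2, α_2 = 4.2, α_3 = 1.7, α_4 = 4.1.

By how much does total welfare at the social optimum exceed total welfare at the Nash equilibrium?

169.93

Roommate i's FOC: ∂u_i/∂x_i = α_i − x_i = 0, so x_i* = α_i.
NE contributions = (2.2, 4.2, 1.7, 4.1); X = 12.2.
W^NE = (Σα)·X − ½Σα_i² = 12.2² − ½·42.18 = 127.75.
Planner sets x_i = Σα_j = 12.2 for every i, so X^SO = 4·12.2 = 48.8.
W^SO = (Σα)·X^SO − ½·4·(Σα)² = (4/2)·12.2² = 297.68.
Deadweight loss = W^SO − W^NE = 169.93.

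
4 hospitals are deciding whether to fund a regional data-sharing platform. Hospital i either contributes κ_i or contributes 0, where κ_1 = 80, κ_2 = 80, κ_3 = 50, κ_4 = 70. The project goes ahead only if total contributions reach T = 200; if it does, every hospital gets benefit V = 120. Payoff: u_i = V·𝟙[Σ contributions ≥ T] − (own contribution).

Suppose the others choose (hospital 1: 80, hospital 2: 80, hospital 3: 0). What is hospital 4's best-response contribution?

Others' total = 160. Contributing 70 brings total to 230 ≥ 200: gain V − κ_4 = 50.
Best response: 70.

70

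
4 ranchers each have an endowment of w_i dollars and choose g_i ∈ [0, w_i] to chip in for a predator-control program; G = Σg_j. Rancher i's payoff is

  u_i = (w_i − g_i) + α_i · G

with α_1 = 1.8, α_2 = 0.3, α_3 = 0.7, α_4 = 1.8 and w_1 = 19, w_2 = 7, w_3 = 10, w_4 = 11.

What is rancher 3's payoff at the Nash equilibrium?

∂u_i/∂g_i = α_i − 1, so rancher i contributes w_i if α_i > 1, else 0.
α_i > 1 for i ∈ {1, 4}; NE contributions (19, 0, 0, 11), G = 30.
u_3 = (10 − 0) + 0.7·30 = 31.

31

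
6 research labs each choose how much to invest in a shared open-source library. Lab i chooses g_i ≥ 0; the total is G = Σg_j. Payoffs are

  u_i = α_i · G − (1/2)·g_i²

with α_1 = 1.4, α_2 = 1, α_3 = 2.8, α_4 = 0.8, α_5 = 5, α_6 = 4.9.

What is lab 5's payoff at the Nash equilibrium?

Lab i's FOC: ∂u_i/∂g_i = α_i − g_i = 0, so g_i* = α_i.
NE contributions = (1.4, 1, 2.8, 0.8, 5, 4.9); G = 15.9.
u_5 = α_5·G − ½·(g_5)² = 5·15.9 − ½·5² = 67.

67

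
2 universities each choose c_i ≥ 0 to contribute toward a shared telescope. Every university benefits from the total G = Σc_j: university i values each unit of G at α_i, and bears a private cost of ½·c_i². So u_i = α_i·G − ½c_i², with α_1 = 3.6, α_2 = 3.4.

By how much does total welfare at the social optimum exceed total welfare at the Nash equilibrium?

12.26

University i's FOC: ∂u_i/∂c_i = α_i − c_i = 0, so c_i* = α_i.
NE contributions = (3.6, 3.4); G = 7.
W^NE = (Σα)·G − ½Σα_i² = 7² − ½·24.52 = 36.74.
Planner sets c_i = Σα_j = 7 for every i, so G^SO = 2·7 = 14.
W^SO = (Σα)·G^SO − ½·2·(Σα)² = (2/2)·7² = 49.
Deadweight loss = W^SO − W^NE = 12.26.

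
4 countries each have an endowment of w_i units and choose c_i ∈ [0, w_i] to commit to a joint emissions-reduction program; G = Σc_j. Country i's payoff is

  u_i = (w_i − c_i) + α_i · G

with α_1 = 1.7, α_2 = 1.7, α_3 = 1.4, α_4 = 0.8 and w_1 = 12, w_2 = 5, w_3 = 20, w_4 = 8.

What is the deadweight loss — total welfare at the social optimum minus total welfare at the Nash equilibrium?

∂u_i/∂c_i = α_i − 1, so country i contributes w_i if α_i > 1, else 0.
α_i > 1 for i ∈ {1, 2, 3}; NE contributions (12, 5, 20, 0), G = 37.
W^NE = Σw_i − G^NE + (Σα_i)·G^NE = 45 + 4.6·37 = 215.2.
Planner: ∂(Σu_j)/∂c_i = Σα_j − 1 = 4.6 > 0, so everyone contributes w_i; G^SO = 45, W^SO = 45 + 4.6·45 = 252.
Deadweight loss = 36.8.

36.8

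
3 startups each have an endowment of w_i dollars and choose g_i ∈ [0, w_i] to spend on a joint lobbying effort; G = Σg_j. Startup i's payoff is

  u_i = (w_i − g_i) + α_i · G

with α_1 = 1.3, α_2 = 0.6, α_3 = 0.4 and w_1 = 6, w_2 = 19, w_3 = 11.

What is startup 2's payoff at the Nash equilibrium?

22.6

∂u_i/∂g_i = α_i − 1, so startup i contributes w_i if α_i > 1, else 0.
α_i > 1 for i ∈ {1}; NE contributions (6, 0, 0), G = 6.
u_2 = (19 − 0) + 0.6·6 = 22.6.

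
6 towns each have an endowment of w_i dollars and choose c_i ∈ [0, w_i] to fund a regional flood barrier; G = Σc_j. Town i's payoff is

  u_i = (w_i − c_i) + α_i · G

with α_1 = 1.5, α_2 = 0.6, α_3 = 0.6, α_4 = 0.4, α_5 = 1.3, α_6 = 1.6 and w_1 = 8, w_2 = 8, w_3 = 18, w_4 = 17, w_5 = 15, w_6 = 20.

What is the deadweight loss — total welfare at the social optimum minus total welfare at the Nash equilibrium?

215

∂u_i/∂c_i = α_i − 1, so town i contributes w_i if α_i > 1, else 0.
α_i > 1 for i ∈ {1, 5, 6}; NE contributions (8, 0, 0, 0, 15, 20), G = 43.
W^NE = Σw_i − G^NE + (Σα_i)·G^NE = 86 + 5·43 = 301.
Planner: ∂(Σu_j)/∂c_i = Σα_j − 1 = 5 > 0, so everyone contributes w_i; G^SO = 86, W^SO = 86 + 5·86 = 516.
Deadweight loss = 215.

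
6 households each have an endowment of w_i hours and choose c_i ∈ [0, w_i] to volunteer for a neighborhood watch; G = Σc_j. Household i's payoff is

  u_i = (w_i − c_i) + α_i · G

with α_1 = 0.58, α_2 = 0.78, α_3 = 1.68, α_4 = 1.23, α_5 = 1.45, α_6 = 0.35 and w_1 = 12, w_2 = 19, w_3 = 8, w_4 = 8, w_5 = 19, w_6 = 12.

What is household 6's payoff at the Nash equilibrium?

24.25

∂u_i/∂c_i = α_i − 1, so household i contributes w_i if α_i > 1, else 0.
α_i > 1 for i ∈ {3, 4, 5}; NE contributions (0, 0, 8, 8, 19, 0), G = 35.
u_6 = (12 − 0) + 0.35·35 = 24.25.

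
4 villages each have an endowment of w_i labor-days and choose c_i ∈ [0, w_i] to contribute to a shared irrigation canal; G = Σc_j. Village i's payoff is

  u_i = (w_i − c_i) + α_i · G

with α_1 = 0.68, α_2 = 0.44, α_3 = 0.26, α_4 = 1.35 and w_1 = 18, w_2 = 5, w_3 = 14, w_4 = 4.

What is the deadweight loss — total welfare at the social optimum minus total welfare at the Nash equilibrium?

64.01

∂u_i/∂c_i = α_i − 1, so village i contributes w_i if α_i > 1, else 0.
α_i > 1 for i ∈ {4}; NE contributions (0, 0, 0, 4), G = 4.
W^NE = Σw_i − G^NE + (Σα_i)·G^NE = 41 + 1.73·4 = 47.92.
Planner: ∂(Σu_j)/∂c_i = Σα_j − 1 = 1.73 > 0, so everyone contributes w_i; G^SO = 41, W^SO = 41 + 1.73·41 = 111.93.
Deadweight loss = 64.01.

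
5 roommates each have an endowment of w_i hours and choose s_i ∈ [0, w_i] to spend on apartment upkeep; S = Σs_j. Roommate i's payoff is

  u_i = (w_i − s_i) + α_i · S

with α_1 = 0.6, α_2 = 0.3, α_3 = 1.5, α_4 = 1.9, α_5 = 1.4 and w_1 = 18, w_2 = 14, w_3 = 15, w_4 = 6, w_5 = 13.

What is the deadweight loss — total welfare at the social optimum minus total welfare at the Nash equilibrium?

150.4

∂u_i/∂s_i = α_i − 1, so roommate i contributes w_i if α_i > 1, else 0.
α_i > 1 for i ∈ {3, 4, 5}; NE contributions (0, 0, 15, 6, 13), S = 34.
W^NE = Σw_i − S^NE + (Σα_i)·S^NE = 66 + 4.7·34 = 225.8.
Planner: ∂(Σu_j)/∂s_i = Σα_j − 1 = 4.7 > 0, so everyone contributes w_i; S^SO = 66, W^SO = 66 + 4.7·66 = 376.2.
Deadweight loss = 150.4.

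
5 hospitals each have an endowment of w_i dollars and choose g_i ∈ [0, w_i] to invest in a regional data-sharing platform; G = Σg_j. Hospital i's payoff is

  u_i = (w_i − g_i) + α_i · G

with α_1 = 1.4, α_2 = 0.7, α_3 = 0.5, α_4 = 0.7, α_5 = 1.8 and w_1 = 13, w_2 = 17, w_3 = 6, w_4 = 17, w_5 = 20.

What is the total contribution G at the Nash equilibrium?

33

∂u_i/∂g_i = α_i − 1, so hospital i contributes w_i if α_i > 1, else 0.
α_i > 1 for i ∈ {1, 5}; NE contributions (13, 0, 0, 0, 20), G = 33.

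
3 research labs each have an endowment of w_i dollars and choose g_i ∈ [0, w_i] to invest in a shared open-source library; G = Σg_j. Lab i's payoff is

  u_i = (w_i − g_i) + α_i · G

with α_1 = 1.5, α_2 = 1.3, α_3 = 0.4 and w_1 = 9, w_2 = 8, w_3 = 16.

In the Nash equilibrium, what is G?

∂u_i/∂g_i = α_i − 1, so lab i contributes w_i if α_i > 1, else 0.
α_i > 1 for i ∈ {1, 2}; NE contributions (9, 8, 0), G = 17.

17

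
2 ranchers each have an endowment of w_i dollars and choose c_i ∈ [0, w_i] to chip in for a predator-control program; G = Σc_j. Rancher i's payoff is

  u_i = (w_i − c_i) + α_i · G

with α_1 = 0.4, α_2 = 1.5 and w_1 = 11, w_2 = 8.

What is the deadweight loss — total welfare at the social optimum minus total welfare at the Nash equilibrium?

9.9

∂u_i/∂c_i = α_i − 1, so rancher i contributes w_i if α_i > 1, else 0.
α_i > 1 for i ∈ {2}; NE contributions (0, 8), G = 8.
W^NE = Σw_i − G^NE + (Σα_i)·G^NE = 19 + 0.9·8 = 26.2.
Planner: ∂(Σu_j)/∂c_i = Σα_j − 1 = 0.9 > 0, so everyone contributes w_i; G^SO = 19, W^SO = 19 + 0.9·19 = 36.1.
Deadweight loss = 9.9.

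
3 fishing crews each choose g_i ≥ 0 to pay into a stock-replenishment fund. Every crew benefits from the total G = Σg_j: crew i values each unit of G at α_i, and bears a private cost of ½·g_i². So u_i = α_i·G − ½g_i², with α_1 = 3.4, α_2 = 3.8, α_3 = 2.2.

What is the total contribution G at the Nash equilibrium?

Crew i's FOC: ∂u_i/∂g_i = α_i − g_i = 0, so g_i* = α_i.
NE contributions = (3.4, 3.8, 2.2); G = 9.4.

9.4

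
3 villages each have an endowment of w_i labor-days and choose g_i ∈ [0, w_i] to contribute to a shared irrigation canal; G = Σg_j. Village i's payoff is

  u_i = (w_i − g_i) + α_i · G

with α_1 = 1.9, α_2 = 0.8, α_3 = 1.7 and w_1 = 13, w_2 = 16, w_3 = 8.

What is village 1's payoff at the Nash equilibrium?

∂u_i/∂g_i = α_i − 1, so village i contributes w_i if α_i > 1, else 0.
α_i > 1 for i ∈ {1, 3}; NE contributions (13, 0, 8), G = 21.
u_1 = (13 − 13) + 1.9·21 = 39.9.

39.9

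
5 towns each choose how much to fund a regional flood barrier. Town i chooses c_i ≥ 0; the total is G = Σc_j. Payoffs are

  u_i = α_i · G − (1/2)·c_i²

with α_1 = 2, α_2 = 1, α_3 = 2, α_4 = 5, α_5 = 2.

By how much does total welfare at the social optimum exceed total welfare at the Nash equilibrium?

Town i's FOC: ∂u_i/∂c_i = α_i − c_i = 0, so c_i* = α_i.
NE contributions = (2, 1, 2, 5, 2); G = 12.
W^NE = (Σα)·G − ½Σα_i² = 12² − ½·38 = 125.
Planner sets c_i = Σα_j = 12 for every i, so G^SO = 5·12 = 60.
W^SO = (Σα)·G^SO − ½·5·(Σα)² = (5/2)·12² = 360.
Deadweight loss = W^SO − W^NE = 235.

235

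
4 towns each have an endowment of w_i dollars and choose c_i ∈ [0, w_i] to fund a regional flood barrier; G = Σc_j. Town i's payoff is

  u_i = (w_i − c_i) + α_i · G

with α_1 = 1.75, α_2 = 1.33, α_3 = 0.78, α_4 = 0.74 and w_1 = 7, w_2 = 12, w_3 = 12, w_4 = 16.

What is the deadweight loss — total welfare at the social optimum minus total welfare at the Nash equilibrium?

∂u_i/∂c_i = α_i − 1, so town i contributes w_i if α_i > 1, else 0.
α_i > 1 for i ∈ {1, 2}; NE contributions (7, 12, 0, 0), G = 19.
W^NE = Σw_i − G^NE + (Σα_i)·G^NE = 47 + 3.6·19 = 115.4.
Planner: ∂(Σu_j)/∂c_i = Σα_j − 1 = 3.6 > 0, so everyone contributes w_i; G^SO = 47, W^SO = 47 + 3.6·47 = 216.2.
Deadweight loss = 100.8.

100.8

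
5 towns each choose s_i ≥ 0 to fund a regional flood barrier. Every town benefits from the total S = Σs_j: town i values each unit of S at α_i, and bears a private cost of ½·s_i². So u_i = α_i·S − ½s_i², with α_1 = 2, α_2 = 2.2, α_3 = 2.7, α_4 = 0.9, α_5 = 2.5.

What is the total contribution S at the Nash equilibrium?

Town i's FOC: ∂u_i/∂s_i = α_i − s_i = 0, so s_i* = α_i.
NE contributions = (2, 2.2, 2.7, 0.9, 2.5); S = 10.3.

10.3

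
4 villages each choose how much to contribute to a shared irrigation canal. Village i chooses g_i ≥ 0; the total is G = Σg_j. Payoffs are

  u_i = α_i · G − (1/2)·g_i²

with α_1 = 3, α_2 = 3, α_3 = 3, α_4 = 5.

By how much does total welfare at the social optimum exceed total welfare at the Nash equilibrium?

222

Village i's FOC: ∂u_i/∂g_i = α_i − g_i = 0, so g_i* = α_i.
NE contributions = (3, 3, 3, 5); G = 14.
W^NE = (Σα)·G − ½Σα_i² = 14² − ½·52 = 170.
Planner sets g_i = Σα_j = 14 for every i, so G^SO = 4·14 = 56.
W^SO = (Σα)·G^SO − ½·4·(Σα)² = (4/2)·14² = 392.
Deadweight loss = W^SO − W^NE = 222.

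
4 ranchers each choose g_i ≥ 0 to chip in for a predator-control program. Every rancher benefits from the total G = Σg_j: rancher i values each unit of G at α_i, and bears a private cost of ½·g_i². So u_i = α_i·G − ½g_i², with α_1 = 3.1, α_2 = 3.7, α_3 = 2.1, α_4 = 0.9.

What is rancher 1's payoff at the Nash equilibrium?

Rancher i's FOC: ∂u_i/∂g_i = α_i − g_i = 0, so g_i* = α_i.
NE contributions = (3.1, 3.7, 2.1, 0.9); G = 9.8.
u_1 = α_1·G − ½·(g_1)² = 3.1·9.8 − ½·3.1² = 25.575.

25.575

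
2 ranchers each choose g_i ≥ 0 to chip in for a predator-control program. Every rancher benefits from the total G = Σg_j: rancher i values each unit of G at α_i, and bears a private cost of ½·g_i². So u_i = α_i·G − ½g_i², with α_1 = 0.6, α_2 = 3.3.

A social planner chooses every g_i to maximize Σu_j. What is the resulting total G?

Planner FOC: ∂(Σu_j)/∂g_i = (Σα_j) − g_i = 0, so g_i^SO = Σα_j = 3.9 for every i; G^SO = 7.8.

7.8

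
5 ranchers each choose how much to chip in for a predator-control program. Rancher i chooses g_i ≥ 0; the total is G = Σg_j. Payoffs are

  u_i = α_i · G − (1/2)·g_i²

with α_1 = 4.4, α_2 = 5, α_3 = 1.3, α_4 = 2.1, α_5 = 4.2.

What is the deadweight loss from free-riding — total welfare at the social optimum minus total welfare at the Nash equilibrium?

467.55

Rancher i's FOC: ∂u_i/∂g_i = α_i − g_i = 0, so g_i* = α_i.
NE contributions = (4.4, 5, 1.3, 2.1, 4.2); G = 17.
W^NE = (Σα)·G − ½Σα_i² = 17² − ½·68.1 = 254.95.
Planner sets g_i = Σα_j = 17 for every i, so G^SO = 5·17 = 85.
W^SO = (Σα)·G^SO − ½·5·(Σα)² = (5/2)·17² = 722.5.
Deadweight loss = W^SO − W^NE = 467.55.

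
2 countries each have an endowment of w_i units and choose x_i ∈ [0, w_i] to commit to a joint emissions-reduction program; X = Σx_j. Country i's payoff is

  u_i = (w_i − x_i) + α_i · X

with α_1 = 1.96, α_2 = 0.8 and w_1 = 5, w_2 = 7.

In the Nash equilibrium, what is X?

∂u_i/∂x_i = α_i − 1, so country i contributes w_i if α_i > 1, else 0.
α_i > 1 for i ∈ {1}; NE contributions (5, 0), X = 5.

5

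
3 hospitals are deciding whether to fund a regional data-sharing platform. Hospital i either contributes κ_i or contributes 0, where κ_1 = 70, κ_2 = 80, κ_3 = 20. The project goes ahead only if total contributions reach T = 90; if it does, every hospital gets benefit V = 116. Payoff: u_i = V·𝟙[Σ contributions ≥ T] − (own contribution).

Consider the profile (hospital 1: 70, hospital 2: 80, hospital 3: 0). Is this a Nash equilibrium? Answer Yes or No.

Yes

Total = 150 ≥ 90: provided.
Hospital 1 (pledges 70, payoff 46): dropping to 0 → total 80, payoff 0. No gain.
Hospital 2 (pledges 80, payoff 36): dropping to 0 → total 70, payoff 0. No gain.
Hospital 3 (pledges 0, payoff 116): pledging 20 → total 170, payoff 96. No gain.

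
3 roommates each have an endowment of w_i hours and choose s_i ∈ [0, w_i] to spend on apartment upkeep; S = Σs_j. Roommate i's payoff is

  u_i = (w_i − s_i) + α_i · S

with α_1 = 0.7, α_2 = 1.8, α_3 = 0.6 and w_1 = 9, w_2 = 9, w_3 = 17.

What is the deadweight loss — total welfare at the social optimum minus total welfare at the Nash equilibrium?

∂u_i/∂s_i = α_i − 1, so roommate i contributes w_i if α_i > 1, else 0.
α_i > 1 for i ∈ {2}; NE contributions (0, 9, 0), S = 9.
W^NE = Σw_i − S^NE + (Σα_i)·S^NE = 35 + 2.1·9 = 53.9.
Planner: ∂(Σu_j)/∂s_i = Σα_j − 1 = 2.1 > 0, so everyone contributes w_i; S^SO = 35, W^SO = 35 + 2.1·35 = 108.5.
Deadweight loss = 54.6.

54.6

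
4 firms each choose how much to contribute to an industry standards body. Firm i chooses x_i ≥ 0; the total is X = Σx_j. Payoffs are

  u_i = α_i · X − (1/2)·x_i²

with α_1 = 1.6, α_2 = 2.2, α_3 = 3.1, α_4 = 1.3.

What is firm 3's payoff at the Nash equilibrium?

20.615

Firm i's FOC: ∂u_i/∂x_i = α_i − x_i = 0, so x_i* = α_i.
NE contributions = (1.6, 2.2, 3.1, 1.3); X = 8.2.
u_3 = α_3·X − ½·(x_3)² = 3.1·8.2 − ½·3.1² = 20.615.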